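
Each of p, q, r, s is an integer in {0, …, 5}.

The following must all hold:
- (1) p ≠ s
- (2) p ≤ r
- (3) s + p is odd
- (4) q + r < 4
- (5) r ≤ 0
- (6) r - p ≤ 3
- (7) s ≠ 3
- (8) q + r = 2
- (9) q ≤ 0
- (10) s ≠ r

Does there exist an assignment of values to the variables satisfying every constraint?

From constraint 9: q ≤ 0. From constraint 5: r ≤ 0. Hence q + r ≤ 0. But constraint 8 requires q + r = 2, and 2 > 0. Contradiction.

Unsatisfiable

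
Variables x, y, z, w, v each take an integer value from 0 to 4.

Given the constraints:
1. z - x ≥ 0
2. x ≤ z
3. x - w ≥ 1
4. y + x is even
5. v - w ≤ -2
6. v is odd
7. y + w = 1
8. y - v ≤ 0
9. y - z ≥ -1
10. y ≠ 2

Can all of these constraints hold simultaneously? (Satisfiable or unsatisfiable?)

Constraints 1, 3, 5, 8, and 9 give w − v ≥ 2, v − y ≥ 0, y − z ≥ -1, z − x ≥ 0, x − w ≥ 1.
Adding all 5 inequalities: the left sides telescope to 0, and the right sides sum to 2 + 0 + (-1) + 0 + 1 = 2. So 0 ≥ 2, which is false.

Unsatisfiable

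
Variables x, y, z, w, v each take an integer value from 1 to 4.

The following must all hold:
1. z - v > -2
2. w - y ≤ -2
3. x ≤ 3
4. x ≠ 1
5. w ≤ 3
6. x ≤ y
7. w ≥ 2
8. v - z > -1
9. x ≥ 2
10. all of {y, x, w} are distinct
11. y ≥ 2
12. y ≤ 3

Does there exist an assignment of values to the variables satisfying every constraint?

Unsatisfiable

Constraints 3, 5, 7, 9, 11, and 12 confine each of y, x, w to the 2 values {2, 3}.
Constraint 10 requires all 3 of them to be distinct, but only 2 values are available — impossible by the pigeonhole principle.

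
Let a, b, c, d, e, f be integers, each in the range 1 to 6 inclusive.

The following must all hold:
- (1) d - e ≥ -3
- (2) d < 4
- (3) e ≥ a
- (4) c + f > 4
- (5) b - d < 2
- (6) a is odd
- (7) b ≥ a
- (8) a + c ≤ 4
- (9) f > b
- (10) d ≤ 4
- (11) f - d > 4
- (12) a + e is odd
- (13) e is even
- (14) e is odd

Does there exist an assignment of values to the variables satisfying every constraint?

Unsatisfiable

Constraint 6 makes a odd and constraint 14 makes e odd, so a + e must be even. Constraint 12 says a + e is odd — contradiction.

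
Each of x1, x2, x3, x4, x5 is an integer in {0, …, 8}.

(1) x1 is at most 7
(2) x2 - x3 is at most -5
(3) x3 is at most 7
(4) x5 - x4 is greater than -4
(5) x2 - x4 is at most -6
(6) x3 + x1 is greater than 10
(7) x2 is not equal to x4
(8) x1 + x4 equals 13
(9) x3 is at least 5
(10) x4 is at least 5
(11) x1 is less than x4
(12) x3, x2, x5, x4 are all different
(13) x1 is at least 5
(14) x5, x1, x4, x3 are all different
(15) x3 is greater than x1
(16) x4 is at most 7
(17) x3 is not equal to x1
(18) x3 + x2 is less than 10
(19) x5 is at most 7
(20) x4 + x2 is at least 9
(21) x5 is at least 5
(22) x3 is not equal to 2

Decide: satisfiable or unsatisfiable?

Constraints 1, 3, 9, 10, 13, 16, 19, and 21 confine each of x5, x1, x4, x3 to the 3 values {5, …, 7}.
Constraint 14 requires all 4 of them to be distinct, but only 3 values are available — impossible by the pigeonhole principle.

Unsatisfiable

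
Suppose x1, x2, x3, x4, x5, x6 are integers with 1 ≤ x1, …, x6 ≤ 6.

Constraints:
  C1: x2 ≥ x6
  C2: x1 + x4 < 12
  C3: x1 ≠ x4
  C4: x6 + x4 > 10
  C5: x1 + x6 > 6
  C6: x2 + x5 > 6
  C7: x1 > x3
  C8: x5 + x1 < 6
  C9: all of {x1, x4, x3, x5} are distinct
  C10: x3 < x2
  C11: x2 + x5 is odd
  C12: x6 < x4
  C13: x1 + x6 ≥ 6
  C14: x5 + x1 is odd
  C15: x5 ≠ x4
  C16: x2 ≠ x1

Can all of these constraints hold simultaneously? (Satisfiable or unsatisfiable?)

Setting (x1, x2, x3, x4, x5, x6) = (4, 6, 3, 6, 1, 5) satisfies everything: constraint 2: x1 + x4 = 10; constraint 4: x6 + x4 = 11, and the others follow.

Satisfiable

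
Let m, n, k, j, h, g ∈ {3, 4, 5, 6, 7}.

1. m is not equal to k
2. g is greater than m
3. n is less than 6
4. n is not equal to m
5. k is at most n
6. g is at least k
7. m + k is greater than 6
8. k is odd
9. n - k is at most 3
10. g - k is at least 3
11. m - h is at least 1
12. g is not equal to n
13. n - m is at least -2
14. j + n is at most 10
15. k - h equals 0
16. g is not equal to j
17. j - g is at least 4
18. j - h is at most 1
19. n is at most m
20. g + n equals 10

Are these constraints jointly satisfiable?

Constraints 9, 10, 11, 13, 17, and 18 give g − k ≥ 3, k − n ≥ -3, n − m ≥ -2, m − h ≥ 1, h − j ≥ -1, j − g ≥ 4.
Adding all 6 inequalities: the left sides telescope to 0, and the right sides sum to 3 + (-3) + (-2) + 1 + (-1) + 4 = 2. So 0 ≥ 2, which is false.

Unsatisfiable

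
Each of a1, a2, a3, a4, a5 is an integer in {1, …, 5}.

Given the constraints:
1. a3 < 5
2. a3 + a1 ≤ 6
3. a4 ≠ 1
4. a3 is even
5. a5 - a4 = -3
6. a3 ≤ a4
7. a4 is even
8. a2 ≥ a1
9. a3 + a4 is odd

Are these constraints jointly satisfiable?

Constraint 4 makes a3 even and constraint 7 makes a4 even, so a3 + a4 must be even. Constraint 9 says a3 + a4 is odd — contradiction.

Unsatisfiable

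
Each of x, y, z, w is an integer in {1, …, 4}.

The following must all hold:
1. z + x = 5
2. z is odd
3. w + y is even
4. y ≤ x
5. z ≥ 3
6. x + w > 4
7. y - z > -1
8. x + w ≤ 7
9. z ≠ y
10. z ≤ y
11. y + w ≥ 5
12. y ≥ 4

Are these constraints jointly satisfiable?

From constraint 5: z ≥ 3. From constraints 4 and 12: x ≥ y ≥ 4. Hence z + x ≥ 7. But constraint 1 requires z + x = 5, and 5 < 7. Contradiction.

Unsatisfiable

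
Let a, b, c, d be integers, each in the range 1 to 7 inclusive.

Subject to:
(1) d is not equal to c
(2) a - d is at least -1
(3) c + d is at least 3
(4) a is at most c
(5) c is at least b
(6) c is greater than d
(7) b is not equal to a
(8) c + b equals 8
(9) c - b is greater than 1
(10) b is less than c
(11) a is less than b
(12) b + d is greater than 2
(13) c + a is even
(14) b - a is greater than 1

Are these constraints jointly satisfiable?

One satisfying assignment is a = 1, b = 3, c = 5, d = 1.
For the less obvious constraints — constraint 2: a - d = 0; constraint 3: c + d = 6; constraint 8: c + b = 8 — and the others hold by inspection.

Satisfiable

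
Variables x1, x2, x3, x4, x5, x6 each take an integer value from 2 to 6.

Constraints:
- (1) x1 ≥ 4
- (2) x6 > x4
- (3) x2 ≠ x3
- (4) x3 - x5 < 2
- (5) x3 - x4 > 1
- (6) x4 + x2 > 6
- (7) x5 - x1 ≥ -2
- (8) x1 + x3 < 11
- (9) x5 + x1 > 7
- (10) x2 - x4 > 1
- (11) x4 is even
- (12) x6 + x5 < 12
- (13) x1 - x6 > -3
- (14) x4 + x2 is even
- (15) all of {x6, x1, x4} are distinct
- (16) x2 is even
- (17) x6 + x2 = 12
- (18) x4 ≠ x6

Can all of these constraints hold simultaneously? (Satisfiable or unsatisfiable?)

Satisfiable

One satisfying assignment is x1 = 4, x2 = 6, x3 = 5, x4 = 2, x5 = 4, x6 = 6.
For the less obvious constraints — constraint 4: x3 - x5 = 1; constraint 5: x3 - x4 = 3 — and the others hold by inspection.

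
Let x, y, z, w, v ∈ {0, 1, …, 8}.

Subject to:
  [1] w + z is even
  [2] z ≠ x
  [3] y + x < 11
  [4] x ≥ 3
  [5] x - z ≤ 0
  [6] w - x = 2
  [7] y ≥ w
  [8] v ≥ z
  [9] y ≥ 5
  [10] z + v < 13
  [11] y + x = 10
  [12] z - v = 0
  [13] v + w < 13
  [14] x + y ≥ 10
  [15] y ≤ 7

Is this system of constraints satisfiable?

Try x = 4, y = 6, z = 6, w = 6, v = 6.
Check constraint 3: y + x = 10; constraint 5: x - z = -2. The remaining constraints are straightforward to verify.

Satisfiable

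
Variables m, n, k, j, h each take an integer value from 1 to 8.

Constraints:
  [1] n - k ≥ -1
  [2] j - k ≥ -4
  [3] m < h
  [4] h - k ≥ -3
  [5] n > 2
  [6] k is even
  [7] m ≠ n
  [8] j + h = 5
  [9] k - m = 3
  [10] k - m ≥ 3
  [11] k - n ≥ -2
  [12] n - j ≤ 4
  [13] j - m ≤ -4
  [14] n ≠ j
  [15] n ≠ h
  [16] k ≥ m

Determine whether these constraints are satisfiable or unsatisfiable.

Constraints 1, 10, 12, and 13 give m − j ≥ 4, j − n ≥ -4, n − k ≥ -1, k − m ≥ 3.
Adding all 4 inequalities: the left sides telescope to 0, and the right sides sum to 4 + (-4) + (-1) + 3 = 2. So 0 ≥ 2, which is false.

Unsatisfiable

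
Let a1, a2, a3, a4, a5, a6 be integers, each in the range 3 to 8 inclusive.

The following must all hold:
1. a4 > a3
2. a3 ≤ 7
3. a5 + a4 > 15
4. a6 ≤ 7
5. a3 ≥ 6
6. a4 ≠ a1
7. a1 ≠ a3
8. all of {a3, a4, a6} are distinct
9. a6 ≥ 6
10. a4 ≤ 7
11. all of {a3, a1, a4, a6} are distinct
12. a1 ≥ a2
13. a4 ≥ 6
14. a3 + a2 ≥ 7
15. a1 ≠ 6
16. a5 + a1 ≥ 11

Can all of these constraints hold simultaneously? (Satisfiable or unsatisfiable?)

Unsatisfiable

Constraints 2, 4, 5, 9, 10, and 13 confine each of a3, a4, a6 to the 2 values {6, 7}.
Constraint 8 requires all 3 of them to be distinct, but only 2 values are available — impossible by the pigeonhole principle.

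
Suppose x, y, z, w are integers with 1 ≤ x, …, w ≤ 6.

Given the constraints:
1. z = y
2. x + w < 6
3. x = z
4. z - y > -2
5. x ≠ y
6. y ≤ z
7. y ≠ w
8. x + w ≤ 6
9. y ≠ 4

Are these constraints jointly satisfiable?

Unsatisfiable

From constraints 1 and 3, x = z = y, so x = y. But constraint 5 says x ≠ y. Contradiction.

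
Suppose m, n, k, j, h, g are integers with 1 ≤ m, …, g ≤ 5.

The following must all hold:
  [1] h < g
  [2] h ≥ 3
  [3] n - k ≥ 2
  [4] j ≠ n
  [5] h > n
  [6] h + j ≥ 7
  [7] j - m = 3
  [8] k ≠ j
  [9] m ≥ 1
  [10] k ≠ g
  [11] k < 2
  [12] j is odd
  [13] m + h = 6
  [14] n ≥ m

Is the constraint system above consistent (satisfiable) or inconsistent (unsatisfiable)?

Satisfiable

Take m = 2, n = 3, k = 1, j = 5, h = 4, g = 5. Then constraint 3: n - k = 2; constraint 6: h + j = 9, and every other listed constraint is also met.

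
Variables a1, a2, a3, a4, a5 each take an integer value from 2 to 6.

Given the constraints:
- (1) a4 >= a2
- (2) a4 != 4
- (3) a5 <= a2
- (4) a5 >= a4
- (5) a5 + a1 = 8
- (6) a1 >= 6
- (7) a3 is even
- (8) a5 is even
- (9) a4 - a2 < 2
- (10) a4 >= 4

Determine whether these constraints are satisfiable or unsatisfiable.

From constraints 4 and 10: a5 ≥ a4 ≥ 4. From constraint 6: a1 ≥ 6. Hence a5 + a1 ≥ 10. But constraint 5 requires a5 + a1 = 8, and 8 < 10. Contradiction.

Unsatisfiable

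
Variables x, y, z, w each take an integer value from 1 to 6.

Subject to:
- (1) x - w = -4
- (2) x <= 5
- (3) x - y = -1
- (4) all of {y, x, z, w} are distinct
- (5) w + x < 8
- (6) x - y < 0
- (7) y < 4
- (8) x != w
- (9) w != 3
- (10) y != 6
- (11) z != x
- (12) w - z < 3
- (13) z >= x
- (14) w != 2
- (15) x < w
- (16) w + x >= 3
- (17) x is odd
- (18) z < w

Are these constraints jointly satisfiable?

One satisfying assignment is x = 1, y = 2, z = 3, w = 5.
For the less obvious constraints — constraint 1: x - w = -4; constraint 3: x - y = -1 — and the others hold by inspection.

Satisfiable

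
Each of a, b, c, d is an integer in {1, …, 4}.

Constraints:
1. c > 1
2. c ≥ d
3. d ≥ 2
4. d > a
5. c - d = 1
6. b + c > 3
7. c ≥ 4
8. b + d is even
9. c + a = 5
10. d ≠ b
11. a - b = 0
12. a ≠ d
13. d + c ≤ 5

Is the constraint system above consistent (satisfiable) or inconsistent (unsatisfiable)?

Unsatisfiable

From constraint 3: d ≥ 2. From constraint 7: c ≥ 4. Hence d + c ≥ 6. But constraint 13 requires d + c ≤ 5, and 5 < 6. Contradiction.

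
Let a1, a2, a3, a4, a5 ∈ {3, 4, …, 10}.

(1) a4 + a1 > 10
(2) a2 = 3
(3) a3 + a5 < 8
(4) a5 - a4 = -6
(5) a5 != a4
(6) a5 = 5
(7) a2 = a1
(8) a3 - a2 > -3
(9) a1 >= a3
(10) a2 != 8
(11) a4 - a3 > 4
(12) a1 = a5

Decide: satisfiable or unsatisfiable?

Unsatisfiable

Constraint 2 fixes a2 = 3 and constraint 6 fixes a5 = 5. Constraints 7 and 12 give a2 = a1 = a5, so a2 = a5. But 3 ≠ 5 — contradiction.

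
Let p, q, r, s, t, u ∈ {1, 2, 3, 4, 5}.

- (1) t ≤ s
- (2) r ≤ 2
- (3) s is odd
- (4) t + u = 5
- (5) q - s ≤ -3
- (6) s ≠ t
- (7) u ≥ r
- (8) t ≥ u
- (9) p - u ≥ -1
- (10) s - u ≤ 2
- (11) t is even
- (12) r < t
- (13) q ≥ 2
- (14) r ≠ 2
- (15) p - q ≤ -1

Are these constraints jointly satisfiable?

Constraints 5, 9, 10, and 15 give u − s ≥ -2, s − q ≥ 3, q − p ≥ 1, p − u ≥ -1.
Adding all 4 inequalities: the left sides telescope to 0, and the right sides sum to (-2) + 3 + 1 + (-1) = 1. So 0 ≥ 1, which is false.

Unsatisfiable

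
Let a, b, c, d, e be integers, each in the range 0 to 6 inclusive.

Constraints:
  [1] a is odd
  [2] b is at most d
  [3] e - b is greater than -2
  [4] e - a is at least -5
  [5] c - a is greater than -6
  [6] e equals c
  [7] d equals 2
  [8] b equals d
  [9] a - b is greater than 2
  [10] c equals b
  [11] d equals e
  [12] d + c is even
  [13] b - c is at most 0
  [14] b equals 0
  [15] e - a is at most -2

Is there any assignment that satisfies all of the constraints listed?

Unsatisfiable

Constraint 7 fixes d = 2 and constraint 14 fixes b = 0. Constraints 6, 10, and 11 give d = e = c = b, so d = b. But 2 ≠ 0 — contradiction.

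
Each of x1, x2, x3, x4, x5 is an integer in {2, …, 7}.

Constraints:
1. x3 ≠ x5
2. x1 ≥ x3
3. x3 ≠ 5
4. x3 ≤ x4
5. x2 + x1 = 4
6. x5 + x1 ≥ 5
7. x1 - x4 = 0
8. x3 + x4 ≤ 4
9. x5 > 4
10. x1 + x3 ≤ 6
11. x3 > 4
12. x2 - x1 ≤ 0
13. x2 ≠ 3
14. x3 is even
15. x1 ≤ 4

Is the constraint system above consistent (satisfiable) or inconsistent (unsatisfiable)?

From constraint 11: x3 ≥ 5. From constraints 2 and 15: x3 ≤ x1 and x1 ≤ 4, so x3 ≤ 4. But 4 < 5, so no value of x3 works.

Unsatisfiable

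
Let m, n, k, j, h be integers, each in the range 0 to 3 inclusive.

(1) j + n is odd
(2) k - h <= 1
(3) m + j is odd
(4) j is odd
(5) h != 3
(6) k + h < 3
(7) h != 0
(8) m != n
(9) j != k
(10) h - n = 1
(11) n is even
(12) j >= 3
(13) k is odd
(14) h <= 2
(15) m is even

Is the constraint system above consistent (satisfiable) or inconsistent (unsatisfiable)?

Satisfiable

One satisfying assignment is m = 2, n = 0, k = 1, j = 3, h = 1.
For the less obvious constraints — constraint 2: k - h = 0; constraint 6: k + h = 2; constraint 10: h - n = 1 — and the others hold by inspection.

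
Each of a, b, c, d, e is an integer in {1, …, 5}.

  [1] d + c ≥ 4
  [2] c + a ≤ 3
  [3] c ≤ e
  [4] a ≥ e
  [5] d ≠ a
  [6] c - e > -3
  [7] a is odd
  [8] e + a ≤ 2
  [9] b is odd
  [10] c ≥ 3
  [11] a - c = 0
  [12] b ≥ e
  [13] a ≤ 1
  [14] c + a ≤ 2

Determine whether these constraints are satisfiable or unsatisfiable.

Unsatisfiable

From constraints 3 and 10: e ≥ c and c ≥ 3, so e ≥ 3. From constraints 4 and 13: e ≤ a and a ≤ 1, so e ≤ 1. But 1 < 3, so no value of e works.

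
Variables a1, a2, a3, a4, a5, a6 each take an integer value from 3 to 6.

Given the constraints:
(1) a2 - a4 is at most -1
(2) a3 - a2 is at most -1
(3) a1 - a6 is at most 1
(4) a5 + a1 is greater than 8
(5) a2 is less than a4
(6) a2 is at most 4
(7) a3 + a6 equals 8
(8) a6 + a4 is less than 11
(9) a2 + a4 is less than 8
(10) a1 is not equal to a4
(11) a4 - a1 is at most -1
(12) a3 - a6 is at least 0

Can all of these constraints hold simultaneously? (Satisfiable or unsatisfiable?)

Unsatisfiable

Constraints 1, 2, 3, 11, and 12 give a4 − a2 ≥ 1, a2 − a3 ≥ 1, a3 − a6 ≥ 0, a6 − a1 ≥ -1, a1 − a4 ≥ 1.
Adding all 5 inequalities: the left sides telescope to 0, and the right sides sum to 1 + 1 + 0 + (-1) + 1 = 2. So 0 ≥ 2, which is false.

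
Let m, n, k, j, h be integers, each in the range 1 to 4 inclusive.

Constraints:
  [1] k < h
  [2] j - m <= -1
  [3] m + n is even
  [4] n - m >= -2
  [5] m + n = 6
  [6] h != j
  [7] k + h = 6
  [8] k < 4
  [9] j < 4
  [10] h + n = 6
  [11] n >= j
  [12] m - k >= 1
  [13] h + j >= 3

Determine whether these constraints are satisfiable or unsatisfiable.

Satisfiable

Take m = 4, n = 2, k = 2, j = 1, h = 4. Then constraint 2: j - m = -3; constraint 4: n - m = -2, and every other listed constraint is also met.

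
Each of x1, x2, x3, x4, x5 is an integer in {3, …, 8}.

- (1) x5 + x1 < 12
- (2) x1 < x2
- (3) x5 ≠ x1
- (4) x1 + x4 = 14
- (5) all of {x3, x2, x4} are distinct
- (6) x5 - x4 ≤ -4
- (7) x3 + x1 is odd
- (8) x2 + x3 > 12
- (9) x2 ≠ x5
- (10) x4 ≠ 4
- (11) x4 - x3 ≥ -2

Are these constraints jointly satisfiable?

The assignment x1 = 7, x2 = 8, x3 = 6, x4 = 7, x5 = 3 works:
  constraint 1 holds since x5 + x1 = 10.
  constraint 4 holds since x1 + x4 = 14.
  constraint 6 holds since x5 - x4 = -4.
The rest check out directly.

Satisfiable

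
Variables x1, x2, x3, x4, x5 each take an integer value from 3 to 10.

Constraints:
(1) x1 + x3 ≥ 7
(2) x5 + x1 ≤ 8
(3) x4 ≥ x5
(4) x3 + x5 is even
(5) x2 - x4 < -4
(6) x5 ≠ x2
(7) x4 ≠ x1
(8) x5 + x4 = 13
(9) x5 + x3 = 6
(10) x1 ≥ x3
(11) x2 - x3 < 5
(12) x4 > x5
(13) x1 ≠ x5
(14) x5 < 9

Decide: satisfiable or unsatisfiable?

Setting (x1, x2, x3, x4, x5) = (5, 5, 3, 10, 3) satisfies everything: constraint 1: x1 + x3 = 8; constraint 2: x5 + x1 = 8; constraint 5: x2 - x4 = -5, and the others follow.

Satisfiable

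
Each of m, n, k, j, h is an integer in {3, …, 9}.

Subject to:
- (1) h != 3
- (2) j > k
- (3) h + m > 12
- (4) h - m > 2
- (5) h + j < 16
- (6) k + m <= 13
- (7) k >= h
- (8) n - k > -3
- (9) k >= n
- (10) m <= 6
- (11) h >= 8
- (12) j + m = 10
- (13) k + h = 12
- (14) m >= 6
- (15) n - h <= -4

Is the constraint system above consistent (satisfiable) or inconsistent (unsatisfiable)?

Unsatisfiable

From constraints 7 and 11: k ≥ h ≥ 8. From constraint 14: m ≥ 6. Hence k + m ≥ 14. But constraint 6 requires k + m ≤ 13, and 13 < 14. Contradiction.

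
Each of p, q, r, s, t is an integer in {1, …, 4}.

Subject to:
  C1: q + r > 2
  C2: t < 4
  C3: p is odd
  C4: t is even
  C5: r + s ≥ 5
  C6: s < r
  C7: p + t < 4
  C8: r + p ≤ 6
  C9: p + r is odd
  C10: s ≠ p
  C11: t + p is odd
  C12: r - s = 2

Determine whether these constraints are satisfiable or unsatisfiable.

Satisfiable

Try p = 1, q = 1, r = 4, s = 2, t = 2.
Check constraint 1: q + r = 5; constraint 5: r + s = 6; constraint 7: p + t = 3. The remaining constraints are straightforward to verify.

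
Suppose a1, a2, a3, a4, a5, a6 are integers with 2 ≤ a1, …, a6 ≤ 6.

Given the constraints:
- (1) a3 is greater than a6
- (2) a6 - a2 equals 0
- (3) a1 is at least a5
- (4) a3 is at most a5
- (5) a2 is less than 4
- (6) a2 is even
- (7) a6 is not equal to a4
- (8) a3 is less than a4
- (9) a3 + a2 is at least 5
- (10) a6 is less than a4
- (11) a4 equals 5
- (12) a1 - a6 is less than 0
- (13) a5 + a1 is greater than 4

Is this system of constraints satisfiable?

Unsatisfiable

Constraints 1, 3, 4, and 12 give a1 < a6, a6 < a3, a3 ≤ a5, a5 ≤ a1. Chaining: a1 < a6 < a3 ≤ a5 ≤ a1, which forces a1 < a1 — impossible.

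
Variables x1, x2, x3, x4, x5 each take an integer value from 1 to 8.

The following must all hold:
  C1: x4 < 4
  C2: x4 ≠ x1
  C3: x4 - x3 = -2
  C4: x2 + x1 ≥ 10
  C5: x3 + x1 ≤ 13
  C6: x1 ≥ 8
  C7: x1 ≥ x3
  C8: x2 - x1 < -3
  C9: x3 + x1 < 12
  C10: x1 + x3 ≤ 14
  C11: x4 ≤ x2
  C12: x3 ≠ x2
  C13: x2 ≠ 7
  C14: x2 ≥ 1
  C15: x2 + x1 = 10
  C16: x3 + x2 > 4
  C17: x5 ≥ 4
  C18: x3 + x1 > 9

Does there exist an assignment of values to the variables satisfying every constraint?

Setting (x1, x2, x3, x4, x5) = (8, 2, 3, 1, 7) satisfies everything: constraint 3: x4 - x3 = -2; constraint 4: x2 + x1 = 10; constraint 5: x3 + x1 = 11, and the others follow.

Satisfiable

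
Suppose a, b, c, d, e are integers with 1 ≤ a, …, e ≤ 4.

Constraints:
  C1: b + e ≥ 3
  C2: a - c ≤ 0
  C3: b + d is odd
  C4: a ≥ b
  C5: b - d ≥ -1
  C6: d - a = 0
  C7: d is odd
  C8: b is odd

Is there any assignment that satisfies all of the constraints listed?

Unsatisfiable

Constraint 8 makes b odd and constraint 7 makes d odd, so b + d must be even. Constraint 3 says b + d is odd — contradiction.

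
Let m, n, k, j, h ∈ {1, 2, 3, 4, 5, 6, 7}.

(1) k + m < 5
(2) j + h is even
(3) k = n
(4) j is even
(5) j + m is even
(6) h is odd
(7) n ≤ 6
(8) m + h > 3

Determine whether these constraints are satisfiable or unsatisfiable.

Unsatisfiable

Constraint 4 makes j even and constraint 6 makes h odd, so j + h must be odd. Constraint 2 says j + h is even — contradiction.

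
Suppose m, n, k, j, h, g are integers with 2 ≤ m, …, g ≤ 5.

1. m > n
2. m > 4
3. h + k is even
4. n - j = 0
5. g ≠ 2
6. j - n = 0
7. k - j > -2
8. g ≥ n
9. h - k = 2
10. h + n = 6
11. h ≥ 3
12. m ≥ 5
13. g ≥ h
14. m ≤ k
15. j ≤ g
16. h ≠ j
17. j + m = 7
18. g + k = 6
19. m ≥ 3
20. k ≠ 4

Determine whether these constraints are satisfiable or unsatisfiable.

Unsatisfiable

From constraints 11 and 13: g ≥ h ≥ 3. From constraints 12 and 14: k ≥ m ≥ 5. Hence g + k ≥ 8. But constraint 18 requires g + k = 6, and 6 < 8. Contradiction.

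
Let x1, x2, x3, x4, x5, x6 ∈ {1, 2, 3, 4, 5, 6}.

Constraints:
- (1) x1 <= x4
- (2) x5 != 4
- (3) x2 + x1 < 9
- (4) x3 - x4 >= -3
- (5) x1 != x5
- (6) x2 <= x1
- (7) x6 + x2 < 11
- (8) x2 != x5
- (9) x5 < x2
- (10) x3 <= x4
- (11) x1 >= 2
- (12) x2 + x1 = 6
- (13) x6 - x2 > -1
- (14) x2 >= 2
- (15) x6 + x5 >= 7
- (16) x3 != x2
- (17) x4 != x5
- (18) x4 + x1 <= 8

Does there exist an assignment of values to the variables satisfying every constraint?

One satisfying assignment is x1 = 3, x2 = 3, x3 = 2, x4 = 3, x5 = 2, x6 = 5.
For the less obvious constraints — constraint 3: x2 + x1 = 6; constraint 4: x3 - x4 = -1 — and the others hold by inspection.

Satisfiable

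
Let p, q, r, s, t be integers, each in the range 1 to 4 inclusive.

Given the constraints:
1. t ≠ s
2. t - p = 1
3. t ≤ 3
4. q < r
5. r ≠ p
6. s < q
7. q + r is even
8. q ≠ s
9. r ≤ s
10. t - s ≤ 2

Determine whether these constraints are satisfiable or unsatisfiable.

Constraints 4, 6, and 9 give q < r, r ≤ s, s < q. Chaining: q < r ≤ s < q, which forces q < q — impossible.

Unsatisfiable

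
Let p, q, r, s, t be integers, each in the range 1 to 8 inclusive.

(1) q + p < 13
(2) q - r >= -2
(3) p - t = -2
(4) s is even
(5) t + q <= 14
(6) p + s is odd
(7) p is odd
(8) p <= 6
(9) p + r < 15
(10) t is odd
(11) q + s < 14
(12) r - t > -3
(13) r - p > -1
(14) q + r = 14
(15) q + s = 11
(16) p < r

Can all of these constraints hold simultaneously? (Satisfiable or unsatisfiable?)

Satisfiable

One satisfying assignment is p = 5, q = 7, r = 7, s = 4, t = 7.
For the less obvious constraints — constraint 1: q + p = 12; constraint 2: q - r = 0 — and the others hold by inspection.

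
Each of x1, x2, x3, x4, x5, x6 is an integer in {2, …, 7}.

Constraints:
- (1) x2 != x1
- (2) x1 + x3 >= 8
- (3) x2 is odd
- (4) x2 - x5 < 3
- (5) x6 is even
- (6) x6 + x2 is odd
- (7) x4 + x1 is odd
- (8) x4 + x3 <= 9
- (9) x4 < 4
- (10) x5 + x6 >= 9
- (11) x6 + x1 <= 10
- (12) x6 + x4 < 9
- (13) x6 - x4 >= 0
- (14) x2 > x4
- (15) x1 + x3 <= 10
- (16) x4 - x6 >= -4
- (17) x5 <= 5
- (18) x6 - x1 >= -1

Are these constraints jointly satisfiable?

Satisfiable

One satisfying assignment is x1 = 4, x2 = 7, x3 = 4, x4 = 3, x5 = 5, x6 = 4.
For the less obvious constraints — constraint 2: x1 + x3 = 8; constraint 4: x2 - x5 = 2 — and the others hold by inspection.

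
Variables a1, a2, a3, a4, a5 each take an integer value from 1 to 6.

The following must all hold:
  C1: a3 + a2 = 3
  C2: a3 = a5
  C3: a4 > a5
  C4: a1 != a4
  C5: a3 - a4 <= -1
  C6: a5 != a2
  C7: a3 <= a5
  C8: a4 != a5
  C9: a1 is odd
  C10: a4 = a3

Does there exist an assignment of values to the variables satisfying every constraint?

From constraints 2 and 10, a4 = a3 = a5, so a4 = a5. But constraint 8 says a4 ≠ a5. Contradiction.

Unsatisfiable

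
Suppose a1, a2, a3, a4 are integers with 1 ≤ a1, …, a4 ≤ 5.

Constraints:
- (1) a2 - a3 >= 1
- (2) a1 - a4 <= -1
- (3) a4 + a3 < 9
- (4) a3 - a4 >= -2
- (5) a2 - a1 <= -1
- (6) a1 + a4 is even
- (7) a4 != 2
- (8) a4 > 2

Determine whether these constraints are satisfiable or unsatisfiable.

Unsatisfiable

Constraints 1, 2, 4, and 5 give a2 − a3 ≥ 1, a3 − a4 ≥ -2, a4 − a1 ≥ 1, a1 − a2 ≥ 1.
Adding all 4 inequalities: the left sides telescope to 0, and the right sides sum to 1 + (-2) + 1 + 1 = 1. So 0 ≥ 1, which is false.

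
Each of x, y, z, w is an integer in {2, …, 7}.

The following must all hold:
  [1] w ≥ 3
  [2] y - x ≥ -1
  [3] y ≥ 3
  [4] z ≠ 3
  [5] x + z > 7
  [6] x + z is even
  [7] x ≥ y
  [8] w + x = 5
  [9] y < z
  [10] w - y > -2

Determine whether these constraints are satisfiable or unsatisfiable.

From constraint 1: w ≥ 3. From constraints 3 and 7: x ≥ y ≥ 3. Hence w + x ≥ 6. But constraint 8 requires w + x = 5, and 5 < 6. Contradiction.

Unsatisfiable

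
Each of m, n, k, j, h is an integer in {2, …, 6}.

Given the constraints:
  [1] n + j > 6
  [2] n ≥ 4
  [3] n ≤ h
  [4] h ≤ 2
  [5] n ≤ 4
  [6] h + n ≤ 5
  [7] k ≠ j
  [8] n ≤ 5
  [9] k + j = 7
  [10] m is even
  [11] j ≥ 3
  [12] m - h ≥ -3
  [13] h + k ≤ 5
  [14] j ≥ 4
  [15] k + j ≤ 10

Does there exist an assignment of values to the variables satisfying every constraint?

From constraint 2: n ≥ 4. From constraints 3 and 4: n ≤ h and h ≤ 2, so n ≤ 2. But 2 < 4, so no value of n works.

Unsatisfiable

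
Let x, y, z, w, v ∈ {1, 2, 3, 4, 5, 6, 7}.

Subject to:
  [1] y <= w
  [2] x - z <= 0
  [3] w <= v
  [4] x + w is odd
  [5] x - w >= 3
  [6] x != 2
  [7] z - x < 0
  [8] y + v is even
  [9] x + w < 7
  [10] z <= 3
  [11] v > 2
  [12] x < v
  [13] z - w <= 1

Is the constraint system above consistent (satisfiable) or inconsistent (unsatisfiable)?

Constraints 2, 5, and 13 give w − z ≥ -1, z − x ≥ 0, x − w ≥ 3.
Adding all 3 inequalities: the left sides telescope to 0, and the right sides sum to (-1) + 0 + 3 = 2. So 0 ≥ 2, which is false.

Unsatisfiable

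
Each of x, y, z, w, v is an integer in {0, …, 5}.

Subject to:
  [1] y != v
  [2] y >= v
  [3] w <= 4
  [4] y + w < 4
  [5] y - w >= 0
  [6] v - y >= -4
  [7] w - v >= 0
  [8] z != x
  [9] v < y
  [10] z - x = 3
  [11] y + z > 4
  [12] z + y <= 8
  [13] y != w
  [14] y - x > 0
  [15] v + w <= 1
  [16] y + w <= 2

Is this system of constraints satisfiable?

Setting (x, y, z, w, v) = (0, 2, 3, 0, 0) satisfies everything: constraint 4: y + w = 2; constraint 5: y - w = 2, and the others follow.

Satisfiable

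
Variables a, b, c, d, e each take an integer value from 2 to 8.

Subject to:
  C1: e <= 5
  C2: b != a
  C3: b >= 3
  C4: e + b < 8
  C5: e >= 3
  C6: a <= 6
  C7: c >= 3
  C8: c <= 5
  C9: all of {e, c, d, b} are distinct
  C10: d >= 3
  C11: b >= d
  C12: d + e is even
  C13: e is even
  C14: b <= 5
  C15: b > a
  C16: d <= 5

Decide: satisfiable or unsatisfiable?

Unsatisfiable

Constraints 1, 3, 5, 7, 8, 10, 14, and 16 confine each of e, c, d, b to the 3 values {3, …, 5}.
Constraint 9 requires all 4 of them to be distinct, but only 3 values are available — impossible by the pigeonhole principle.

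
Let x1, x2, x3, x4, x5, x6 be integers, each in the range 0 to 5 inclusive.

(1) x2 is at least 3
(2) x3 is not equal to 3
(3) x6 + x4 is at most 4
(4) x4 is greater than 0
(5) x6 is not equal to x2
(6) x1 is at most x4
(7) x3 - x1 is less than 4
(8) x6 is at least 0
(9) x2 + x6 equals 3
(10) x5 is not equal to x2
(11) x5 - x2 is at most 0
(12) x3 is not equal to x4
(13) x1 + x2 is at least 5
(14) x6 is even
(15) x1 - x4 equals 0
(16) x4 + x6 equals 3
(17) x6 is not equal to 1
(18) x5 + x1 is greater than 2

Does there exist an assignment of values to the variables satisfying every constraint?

Take x1 = 3, x2 = 3, x3 = 5, x4 = 3, x5 = 1, x6 = 0. Then constraint 3: x6 + x4 = 3; constraint 7: x3 - x1 = 2, and every other listed constraint is also met.

Satisfiable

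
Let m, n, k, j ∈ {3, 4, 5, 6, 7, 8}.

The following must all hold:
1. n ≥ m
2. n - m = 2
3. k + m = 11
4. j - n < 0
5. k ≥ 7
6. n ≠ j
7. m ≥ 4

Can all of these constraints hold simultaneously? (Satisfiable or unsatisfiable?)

Satisfiable

Try m = 4, n = 6, k = 7, j = 5.
Check constraint 2: n - m = 2; constraint 3: k + m = 11. The remaining constraints are straightforward to verify.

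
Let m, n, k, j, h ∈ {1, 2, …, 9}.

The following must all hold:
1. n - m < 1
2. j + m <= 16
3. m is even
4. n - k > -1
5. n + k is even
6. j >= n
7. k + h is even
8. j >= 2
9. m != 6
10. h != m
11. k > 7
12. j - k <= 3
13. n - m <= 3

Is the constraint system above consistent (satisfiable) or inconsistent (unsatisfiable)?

Satisfiable

Try m = 8, n = 8, k = 8, j = 8, h = 2.
Check constraint 1: n - m = 0; constraint 2: j + m = 16. The remaining constraints are straightforward to verify.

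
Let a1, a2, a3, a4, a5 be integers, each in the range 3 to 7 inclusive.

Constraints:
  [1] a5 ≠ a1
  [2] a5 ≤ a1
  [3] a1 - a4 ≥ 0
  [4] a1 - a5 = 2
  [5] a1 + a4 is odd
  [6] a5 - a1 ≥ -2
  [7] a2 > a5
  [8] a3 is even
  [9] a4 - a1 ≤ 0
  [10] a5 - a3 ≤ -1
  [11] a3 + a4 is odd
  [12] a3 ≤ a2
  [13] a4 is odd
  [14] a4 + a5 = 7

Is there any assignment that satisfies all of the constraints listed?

The assignment a1 = 6, a2 = 6, a3 = 6, a4 = 3, a5 = 4 works:
  constraint 3 holds since a1 - a4 = 3.
  constraint 4 holds since a1 - a5 = 2.
  constraint 6 holds since a5 - a1 = -2.
The rest check out directly.

Satisfiable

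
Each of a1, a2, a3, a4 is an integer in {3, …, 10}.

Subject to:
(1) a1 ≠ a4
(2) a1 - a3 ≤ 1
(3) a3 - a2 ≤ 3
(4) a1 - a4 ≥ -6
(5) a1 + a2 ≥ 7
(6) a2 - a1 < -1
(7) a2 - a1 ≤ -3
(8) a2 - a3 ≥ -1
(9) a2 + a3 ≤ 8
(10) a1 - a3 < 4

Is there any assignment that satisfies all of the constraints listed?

Unsatisfiable

Constraints 2, 7, and 8 give a1 − a2 ≥ 3, a2 − a3 ≥ -1, a3 − a1 ≥ -1.
Adding all 3 inequalities: the left sides telescope to 0, and the right sides sum to 3 + (-1) + (-1) = 1. So 0 ≥ 1, which is false.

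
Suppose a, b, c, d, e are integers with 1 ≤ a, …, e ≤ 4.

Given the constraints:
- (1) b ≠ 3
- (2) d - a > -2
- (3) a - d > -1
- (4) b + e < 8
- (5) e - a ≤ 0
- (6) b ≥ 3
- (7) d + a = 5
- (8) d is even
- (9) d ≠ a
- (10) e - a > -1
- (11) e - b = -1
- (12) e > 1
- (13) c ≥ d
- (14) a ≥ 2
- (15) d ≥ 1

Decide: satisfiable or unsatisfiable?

Take a = 3, b = 4, c = 3, d = 2, e = 3. Then constraint 2: d - a = -1; constraint 3: a - d = 1, and every other listed constraint is also met.

Satisfiable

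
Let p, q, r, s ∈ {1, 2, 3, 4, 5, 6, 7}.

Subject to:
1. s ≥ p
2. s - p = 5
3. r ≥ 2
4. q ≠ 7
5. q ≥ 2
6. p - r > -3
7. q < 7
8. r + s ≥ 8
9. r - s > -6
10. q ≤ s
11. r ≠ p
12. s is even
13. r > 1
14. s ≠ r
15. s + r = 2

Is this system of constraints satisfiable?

Unsatisfiable

From constraints 5 and 10: s ≥ q ≥ 2. From constraint 3: r ≥ 2. Hence s + r ≥ 4. But constraint 15 requires s + r = 2, and 2 < 4. Contradiction.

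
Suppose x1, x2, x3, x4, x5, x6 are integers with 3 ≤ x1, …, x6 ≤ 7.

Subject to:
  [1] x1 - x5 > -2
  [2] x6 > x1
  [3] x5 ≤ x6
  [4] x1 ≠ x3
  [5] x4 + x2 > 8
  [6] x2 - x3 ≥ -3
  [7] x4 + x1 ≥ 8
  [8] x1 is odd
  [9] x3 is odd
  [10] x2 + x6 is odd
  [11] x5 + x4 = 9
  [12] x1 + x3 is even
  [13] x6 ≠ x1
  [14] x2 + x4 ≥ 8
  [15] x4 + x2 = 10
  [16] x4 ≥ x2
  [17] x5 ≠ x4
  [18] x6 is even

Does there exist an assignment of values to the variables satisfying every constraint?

Setting (x1, x2, x3, x4, x5, x6) = (3, 5, 7, 5, 4, 6) satisfies everything: constraint 1: x1 - x5 = -1; constraint 5: x4 + x2 = 10; constraint 6: x2 - x3 = -2, and the others follow.

Satisfiable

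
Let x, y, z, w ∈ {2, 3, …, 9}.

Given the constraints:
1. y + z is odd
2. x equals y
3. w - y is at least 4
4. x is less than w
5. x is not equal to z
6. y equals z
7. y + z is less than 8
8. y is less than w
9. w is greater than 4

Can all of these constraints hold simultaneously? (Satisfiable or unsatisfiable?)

Unsatisfiable

From constraints 2 and 6, x = y = z, so x = z. But constraint 5 says x ≠ z. Contradiction.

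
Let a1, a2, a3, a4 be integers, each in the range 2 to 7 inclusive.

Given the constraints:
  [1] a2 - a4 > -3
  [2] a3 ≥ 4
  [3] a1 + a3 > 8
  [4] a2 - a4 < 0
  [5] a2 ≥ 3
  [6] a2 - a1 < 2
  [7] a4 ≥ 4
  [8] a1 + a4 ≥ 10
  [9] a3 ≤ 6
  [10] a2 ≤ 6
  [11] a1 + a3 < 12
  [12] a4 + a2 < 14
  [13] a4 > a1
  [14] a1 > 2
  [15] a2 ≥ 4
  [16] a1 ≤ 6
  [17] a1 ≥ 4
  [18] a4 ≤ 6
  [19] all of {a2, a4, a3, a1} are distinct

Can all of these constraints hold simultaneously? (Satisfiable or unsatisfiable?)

Constraints 2, 7, 9, 10, 15, 16, 17, and 18 confine each of a2, a4, a3, a1 to the 3 values {4, …, 6}.
Constraint 19 requires all 4 of them to be distinct, but only 3 values are available — impossible by the pigeonhole principle.

Unsatisfiable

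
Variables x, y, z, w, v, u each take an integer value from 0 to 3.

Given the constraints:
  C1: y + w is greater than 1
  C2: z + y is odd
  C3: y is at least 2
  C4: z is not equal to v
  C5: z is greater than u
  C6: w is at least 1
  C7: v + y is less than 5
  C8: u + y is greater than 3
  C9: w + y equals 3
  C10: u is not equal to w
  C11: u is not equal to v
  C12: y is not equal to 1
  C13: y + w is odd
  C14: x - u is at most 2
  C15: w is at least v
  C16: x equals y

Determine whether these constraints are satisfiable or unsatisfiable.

One satisfying assignment is x = 2, y = 2, z = 3, w = 1, v = 1, u = 2.
For the less obvious constraints — constraint 1: y + w = 3; constraint 7: v + y = 3 — and the others hold by inspection.

Satisfiable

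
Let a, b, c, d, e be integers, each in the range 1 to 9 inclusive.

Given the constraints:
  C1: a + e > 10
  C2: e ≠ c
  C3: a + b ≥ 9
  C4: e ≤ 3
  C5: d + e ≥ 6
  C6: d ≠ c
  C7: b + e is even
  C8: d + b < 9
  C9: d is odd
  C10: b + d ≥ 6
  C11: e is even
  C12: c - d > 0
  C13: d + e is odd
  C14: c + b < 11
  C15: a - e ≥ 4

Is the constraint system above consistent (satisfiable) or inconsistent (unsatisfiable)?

One satisfying assignment is a = 9, b = 2, c = 7, d = 5, e = 2.
For the less obvious constraints — constraint 1: a + e = 11; constraint 3: a + b = 11; constraint 5: d + e = 7 — and the others hold by inspection.

Satisfiable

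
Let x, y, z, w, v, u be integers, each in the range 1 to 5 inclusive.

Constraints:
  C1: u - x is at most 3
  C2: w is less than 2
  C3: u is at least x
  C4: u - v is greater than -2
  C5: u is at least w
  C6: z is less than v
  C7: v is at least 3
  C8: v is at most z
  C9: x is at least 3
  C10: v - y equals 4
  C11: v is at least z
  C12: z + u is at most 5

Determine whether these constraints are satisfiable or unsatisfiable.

Unsatisfiable

From constraints 7 and 8: z ≥ v ≥ 3. From constraints 3 and 9: u ≥ x ≥ 3. Hence z + u ≥ 6. But constraint 12 requires z + u ≤ 5, and 5 < 6. Contradiction.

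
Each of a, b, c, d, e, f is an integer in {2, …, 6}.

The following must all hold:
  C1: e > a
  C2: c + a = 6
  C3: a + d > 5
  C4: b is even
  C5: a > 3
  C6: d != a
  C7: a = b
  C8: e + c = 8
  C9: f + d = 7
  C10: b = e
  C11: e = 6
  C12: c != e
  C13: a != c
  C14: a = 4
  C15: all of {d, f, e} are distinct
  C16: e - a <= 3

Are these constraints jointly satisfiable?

Constraint 14 fixes a = 4 and constraint 11 fixes e = 6. Constraints 7 and 10 give a = b = e, so a = e. But 4 ≠ 6 — contradiction.

Unsatisfiable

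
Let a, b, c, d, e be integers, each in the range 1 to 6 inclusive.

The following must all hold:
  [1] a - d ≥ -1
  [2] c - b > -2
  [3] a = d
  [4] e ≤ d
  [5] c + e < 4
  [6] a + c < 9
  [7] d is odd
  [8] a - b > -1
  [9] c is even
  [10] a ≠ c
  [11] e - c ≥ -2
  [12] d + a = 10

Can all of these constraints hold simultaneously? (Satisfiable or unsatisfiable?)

Satisfiable

One satisfying assignment is a = 5, b = 3, c = 2, d = 5, e = 1.
For the less obvious constraints — constraint 1: a - d = 0; constraint 2: c - b = -1; constraint 5: c + e = 3 — and the others hold by inspection.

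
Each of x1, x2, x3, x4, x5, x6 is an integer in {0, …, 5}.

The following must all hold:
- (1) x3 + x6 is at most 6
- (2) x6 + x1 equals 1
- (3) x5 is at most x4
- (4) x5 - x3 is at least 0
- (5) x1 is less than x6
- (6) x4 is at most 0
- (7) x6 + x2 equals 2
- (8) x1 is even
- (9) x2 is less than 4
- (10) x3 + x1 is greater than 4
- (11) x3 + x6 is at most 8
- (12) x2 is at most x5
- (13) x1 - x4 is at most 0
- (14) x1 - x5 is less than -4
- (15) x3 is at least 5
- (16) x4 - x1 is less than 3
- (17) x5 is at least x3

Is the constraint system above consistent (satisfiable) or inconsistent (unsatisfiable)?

Unsatisfiable

From constraints 15 and 17: x5 ≥ x3 and x3 ≥ 5, so x5 ≥ 5. From constraints 3 and 6: x5 ≤ x4 and x4 ≤ 0, so x5 ≤ 0. But 0 < 5, so no value of x5 works.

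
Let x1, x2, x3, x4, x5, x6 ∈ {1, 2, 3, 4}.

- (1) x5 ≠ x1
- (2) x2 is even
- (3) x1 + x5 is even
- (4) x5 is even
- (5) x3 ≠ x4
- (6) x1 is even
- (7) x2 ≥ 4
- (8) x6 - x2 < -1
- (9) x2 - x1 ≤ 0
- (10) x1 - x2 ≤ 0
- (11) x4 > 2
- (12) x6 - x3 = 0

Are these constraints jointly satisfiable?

Satisfiable

One satisfying assignment is x1 = 4, x2 = 4, x3 = 1, x4 = 4, x5 = 2, x6 = 1.
For the less obvious constraints — constraint 8: x6 - x2 = -3; constraint 9: x2 - x1 = 0 — and the others hold by inspection.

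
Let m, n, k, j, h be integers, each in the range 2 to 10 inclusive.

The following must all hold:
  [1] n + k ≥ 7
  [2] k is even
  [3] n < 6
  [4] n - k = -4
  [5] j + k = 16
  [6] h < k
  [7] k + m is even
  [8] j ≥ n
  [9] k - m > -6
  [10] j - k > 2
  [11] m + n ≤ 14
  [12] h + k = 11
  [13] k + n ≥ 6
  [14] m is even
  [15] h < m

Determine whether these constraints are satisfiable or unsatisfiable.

One satisfying assignment is m = 10, n = 2, k = 6, j = 10, h = 5.
For the less obvious constraints — constraint 1: n + k = 8; constraint 4: n - k = -4; constraint 5: j + k = 16 — and the others hold by inspection.

Satisfiable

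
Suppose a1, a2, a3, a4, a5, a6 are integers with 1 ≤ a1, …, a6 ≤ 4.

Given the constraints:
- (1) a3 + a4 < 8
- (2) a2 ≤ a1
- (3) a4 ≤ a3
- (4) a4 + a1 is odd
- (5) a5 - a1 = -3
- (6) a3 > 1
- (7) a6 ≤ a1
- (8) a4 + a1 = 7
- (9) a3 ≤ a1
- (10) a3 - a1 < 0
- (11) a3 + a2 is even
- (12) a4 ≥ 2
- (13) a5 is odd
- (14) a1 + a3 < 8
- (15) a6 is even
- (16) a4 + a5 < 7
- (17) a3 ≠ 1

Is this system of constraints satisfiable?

Satisfiable

Take a1 = 4, a2 = 3, a3 = 3, a4 = 3, a5 = 1, a6 = 4. Then constraint 1: a3 + a4 = 6; constraint 5: a5 - a1 = -3; constraint 8: a4 + a1 = 7, and every other listed constraint is also met.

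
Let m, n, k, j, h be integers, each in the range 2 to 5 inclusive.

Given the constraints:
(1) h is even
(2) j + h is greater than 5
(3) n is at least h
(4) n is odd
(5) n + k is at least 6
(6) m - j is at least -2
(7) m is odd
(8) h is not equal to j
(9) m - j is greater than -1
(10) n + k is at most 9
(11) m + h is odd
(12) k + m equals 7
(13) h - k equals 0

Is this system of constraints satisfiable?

Satisfiable

The assignment m = 5, n = 5, k = 2, j = 5, h = 2 works:
  constraint 2 holds since j + h = 7.
  constraint 5 holds since n + k = 7.
  constraint 6 holds since m - j = 0.
The rest check out directly.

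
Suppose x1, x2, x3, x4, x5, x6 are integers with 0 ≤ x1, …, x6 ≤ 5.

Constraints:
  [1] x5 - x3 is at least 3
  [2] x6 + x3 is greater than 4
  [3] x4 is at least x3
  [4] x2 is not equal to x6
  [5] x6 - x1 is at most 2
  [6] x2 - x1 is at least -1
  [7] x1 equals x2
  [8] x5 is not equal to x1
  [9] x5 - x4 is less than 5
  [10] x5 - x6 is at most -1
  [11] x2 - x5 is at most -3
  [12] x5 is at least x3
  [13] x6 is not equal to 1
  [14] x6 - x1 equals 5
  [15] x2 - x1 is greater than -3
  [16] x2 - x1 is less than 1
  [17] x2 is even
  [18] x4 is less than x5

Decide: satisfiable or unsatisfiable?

Unsatisfiable

Constraints 5, 6, 10, and 11 give x1 − x6 ≥ -2, x6 − x5 ≥ 1, x5 − x2 ≥ 3, x2 − x1 ≥ -1.
Adding all 4 inequalities: the left sides telescope to 0, and the right sides sum to (-2) + 1 + 3 + (-1) = 1. So 0 ≥ 1, which is false.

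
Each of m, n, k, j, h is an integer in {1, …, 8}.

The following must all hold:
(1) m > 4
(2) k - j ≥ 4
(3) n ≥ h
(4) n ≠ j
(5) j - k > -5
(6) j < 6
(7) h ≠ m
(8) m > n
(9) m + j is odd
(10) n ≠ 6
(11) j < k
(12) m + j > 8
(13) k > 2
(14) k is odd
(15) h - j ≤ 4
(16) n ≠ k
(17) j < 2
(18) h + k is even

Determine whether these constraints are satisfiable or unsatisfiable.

The assignment m = 8, n = 7, k = 5, j = 1, h = 5 works:
  constraint 2 holds since k - j = 4.
  constraint 5 holds since j - k = -4.
  constraint 12 holds since m + j = 9.
The rest check out directly.

Satisfiable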